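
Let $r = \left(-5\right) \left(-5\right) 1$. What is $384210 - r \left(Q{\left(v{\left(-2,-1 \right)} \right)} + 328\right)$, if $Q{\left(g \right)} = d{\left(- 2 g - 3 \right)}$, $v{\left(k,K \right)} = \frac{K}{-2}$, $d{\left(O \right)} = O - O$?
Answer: $376010$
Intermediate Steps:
$d{\left(O \right)} = 0$
$v{\left(k,K \right)} = - \frac{K}{2}$ ($v{\left(k,K \right)} = K \left(- \frac{1}{2}\right) = - \frac{K}{2}$)
$Q{\left(g \right)} = 0$
$r = 25$ ($r = 25 \cdot 1 = 25$)
$384210 - r \left(Q{\left(v{\left(-2,-1 \right)} \right)} + 328\right) = 384210 - 25 \left(0 + 328\right) = 384210 - 25 \cdot 328 = 384210 - 8200 = 376010$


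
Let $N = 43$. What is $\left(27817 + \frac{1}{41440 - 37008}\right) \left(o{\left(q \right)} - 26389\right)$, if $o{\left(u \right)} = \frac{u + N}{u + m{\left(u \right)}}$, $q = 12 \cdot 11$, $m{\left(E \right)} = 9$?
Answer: $- \frac{229351544726465}{312456} \approx -7.3403 \cdot 10^{8}$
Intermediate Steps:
$q = 132$
$o{\left(u \right)} = \frac{43 + u}{9 + u}$ ($o{\left(u \right)} = \frac{u + 43}{u + 9} = \frac{43 + u}{9 + u}$)
$\left(27817 + \frac{1}{41440 - 37008}\right) \left(o{\left(q \right)} - 26389\right) = \left(27817 + \frac{1}{41440 - 37008}\right) \left(\frac{43 + 132}{9 + 132} - 26389\right) = \left(27817 + \frac{1}{4432}\right) \left(\frac{1}{141} \cdot 175 - 26389\right) = \frac{123284945 \left(\frac{175}{141} - 26389\right)}{4432} = \frac{123284945}{4432} \left(- \frac{3720674}{141}\right) = - \frac{229351544726465}{312456}$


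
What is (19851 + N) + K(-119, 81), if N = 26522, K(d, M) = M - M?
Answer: 46373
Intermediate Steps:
K(d, M) = 0
(19851 + N) + K(-119, 81) = (19851 + 26522) + 0 = 46373 + 0 = 46373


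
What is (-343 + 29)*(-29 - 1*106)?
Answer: 42390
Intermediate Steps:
(-343 + 29)*(-29 - 1*106) = -314*(-29 - 106) = -314*(-135) = 42390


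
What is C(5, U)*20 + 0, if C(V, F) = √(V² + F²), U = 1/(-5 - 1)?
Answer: 10*√901/3 ≈ 100.06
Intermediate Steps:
U = -⅙ (U = 1/(-6) = -⅙ ≈ -0.16667)
C(V, F) = √(F² + V²)
C(5, U)*20 + 0 = √((-⅙)² + 5²)*20 + 0 = √(1/36 + 25)*20 + 0 = √(901/36)*20 + 0 = (√901/6)*20 + 0 = 10*√901/3 + 0 = 10*√901/3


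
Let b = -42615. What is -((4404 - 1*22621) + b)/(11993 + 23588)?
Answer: 60832/35581 ≈ 1.7097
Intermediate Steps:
-((4404 - 1*22621) + b)/(11993 + 23588) = -((4404 - 1*22621) - 42615)/(11993 + 23588) = -((4404 - 22621) - 42615)/35581 = -(-18217 - 42615)/35581 = -(-60832)/35581 = -1*(-60832/35581) = 60832/35581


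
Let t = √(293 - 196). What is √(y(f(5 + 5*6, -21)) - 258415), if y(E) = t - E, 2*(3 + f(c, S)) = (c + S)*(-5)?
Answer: √(-258377 + √97) ≈ 508.3*I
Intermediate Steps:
f(c, S) = -3 - 5*S/2 - 5*c/2 (f(c, S) = -3 + ((c + S)*(-5))/2 = -3 + ((S + c)*(-5))/2 = -3 + (-5*S - 5*c)/2 = -3 + (-5*S/2 - 5*c/2) = -3 - 5*S/2 - 5*c/2)
t = √97 ≈ 9.8489
y(E) = √97 - E
√(y(f(5 + 5*6, -21)) - 258415) = √((√97 - (-3 - 5/2*(-21) - 5*(5 + 5*6)/2)) - 258415) = √((√97 - (-3 + 105/2 - 5*(5 + 30)/2)) - 258415) = √((√97 - (-3 + 105/2 - 5/2*35)) - 258415) = √((√97 - (-3 + 105/2 - 175/2)) - 258415) = √((√97 - 1*(-38)) - 258415) = √((√97 + 38) - 258415) = √((38 + √97) - 258415) = √(-258377 + √97)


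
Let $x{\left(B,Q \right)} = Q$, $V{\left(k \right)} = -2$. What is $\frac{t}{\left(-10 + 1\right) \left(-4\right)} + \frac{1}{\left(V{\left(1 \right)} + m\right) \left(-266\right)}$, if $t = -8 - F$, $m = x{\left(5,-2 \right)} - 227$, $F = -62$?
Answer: $\frac{46085}{30723} \approx 1.5$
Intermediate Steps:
$m = -229$ ($m = -2 - 227 = -229$)
$t = 54$ ($t = -8 - -62 = -8 + 62 = 54$)
$\frac{t}{\left(-10 + 1\right) \left(-4\right)} + \frac{1}{\left(V{\left(1 \right)} + m\right) \left(-266\right)} = \frac{54}{\left(-10 + 1\right) \left(-4\right)} + \frac{1}{\left(-2 - 229\right) \left(-266\right)} = \frac{54}{\left(-9\right) \left(-4\right)} + \frac{1}{-231} \left(- \frac{1}{266}\right) = \frac{54}{36} - - \frac{1}{61446} = 54 \cdot \frac{1}{36} + \frac{1}{61446} = \frac{3}{2} + \frac{1}{61446} = \frac{46085}{30723}$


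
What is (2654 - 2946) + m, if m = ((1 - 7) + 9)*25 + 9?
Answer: -208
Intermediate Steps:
m = 84 (m = (-6 + 9)*25 + 9 = 3*25 + 9 = 75 + 9 = 84)
(2654 - 2946) + m = (2654 - 2946) + 84 = -292 + 84 = -208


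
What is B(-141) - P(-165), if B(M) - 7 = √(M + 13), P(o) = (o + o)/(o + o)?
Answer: 6 + 8*I*√2 ≈ 6.0 + 11.314*I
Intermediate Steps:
P(o) = 1 (P(o) = (2*o)/((2*o)) = (2*o)*(1/(2*o)) = 1)
B(M) = 7 + √(13 + M) (B(M) = 7 + √(M + 13) = 7 + √(13 + M))
B(-141) - P(-165) = (7 + √(13 - 141)) - 1*1 = (7 + √(-128)) - 1 = (7 + 8*I*√2) - 1 = 6 + 8*I*√2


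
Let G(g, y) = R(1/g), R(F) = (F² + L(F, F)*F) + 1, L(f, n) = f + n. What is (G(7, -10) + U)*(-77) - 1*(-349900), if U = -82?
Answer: 2492926/7 ≈ 3.5613e+5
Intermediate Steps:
R(F) = 1 + 3*F² (R(F) = (F² + (F + F)*F) + 1 = (F² + (2*F)*F) + 1 = (F² + 2*F²) + 1 = 3*F² + 1 = 1 + 3*F²)
G(g, y) = 1 + 3/g² (G(g, y) = 1 + 3*(1/g)² = 1 + 3/g²)
(G(7, -10) + U)*(-77) - 1*(-349900) = ((1 + 3/7²) - 82)*(-77) - 1*(-349900) = ((1 + 3*(1/49)) - 82)*(-77) + 349900 = ((1 + 3/49) - 82)*(-77) + 349900 = (52/49 - 82)*(-77) + 349900 = -3966/49*(-77) + 349900 = 43626/7 + 349900 = 2492926/7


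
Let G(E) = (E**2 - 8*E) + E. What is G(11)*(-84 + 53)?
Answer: -1364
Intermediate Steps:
G(E) = E**2 - 7*E
G(11)*(-84 + 53) = (11*(-7 + 11))*(-84 + 53) = (11*4)*(-31) = 44*(-31) = -1364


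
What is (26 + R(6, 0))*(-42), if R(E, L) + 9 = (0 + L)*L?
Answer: -714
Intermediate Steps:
R(E, L) = -9 + L² (R(E, L) = -9 + (0 + L)*L = -9 + L*L = -9 + L²)
(26 + R(6, 0))*(-42) = (26 + (-9 + 0²))*(-42) = (26 + (-9 + 0))*(-42) = (26 - 9)*(-42) = 17*(-42) = -714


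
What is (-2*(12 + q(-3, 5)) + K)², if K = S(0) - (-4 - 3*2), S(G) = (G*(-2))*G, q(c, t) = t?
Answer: 576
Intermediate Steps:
S(G) = -2*G² (S(G) = (-2*G)*G = -2*G²)
K = 10 (K = -2*0² - (-4 - 3*2) = -2*0 - (-4 - 6) = 0 - 1*(-10) = 0 + 10 = 10)
(-2*(12 + q(-3, 5)) + K)² = (-2*(12 + 5) + 10)² = (-2*17 + 10)² = (-34 + 10)² = (-24)² = 576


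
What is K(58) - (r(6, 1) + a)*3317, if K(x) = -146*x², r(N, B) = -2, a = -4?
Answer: -471242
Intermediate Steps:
K(58) - (r(6, 1) + a)*3317 = -146*58² - (-2 - 4)*3317 = -146*3364 - (-6)*3317 = -491144 - 1*(-19902) = -491144 + 19902 = -471242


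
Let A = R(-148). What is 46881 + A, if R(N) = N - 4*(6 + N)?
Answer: 47301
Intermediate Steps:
R(N) = -24 - 3*N (R(N) = N - (24 + 4*N) = N + (-24 - 4*N) = -24 - 3*N)
A = 420 (A = -24 - 3*(-148) = -24 + 444 = 420)
46881 + A = 46881 + 420 = 47301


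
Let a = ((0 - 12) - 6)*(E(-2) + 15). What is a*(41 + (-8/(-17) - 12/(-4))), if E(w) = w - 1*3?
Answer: -136080/17 ≈ -8004.7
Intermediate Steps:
E(w) = -3 + w (E(w) = w - 3 = -3 + w)
a = -180 (a = ((0 - 12) - 6)*((-3 - 2) + 15) = (-12 - 6)*(-5 + 15) = -18*10 = -180)
a*(41 + (-8/(-17) - 12/(-4))) = -180*(41 + (-8/(-17) - 12/(-4))) = -180*(41 + (-8*(-1/17) - 12*(-¼))) = -180*(41 + (8/17 + 3)) = -180*(41 + 59/17) = -180*756/17 = -136080/17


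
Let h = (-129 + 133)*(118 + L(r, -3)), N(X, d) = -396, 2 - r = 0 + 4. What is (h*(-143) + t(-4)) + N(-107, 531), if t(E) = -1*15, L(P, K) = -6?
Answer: -64475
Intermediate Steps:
r = -2 (r = 2 - (0 + 4) = 2 - 1*4 = 2 - 4 = -2)
t(E) = -15
h = 448 (h = (-129 + 133)*(118 - 6) = 4*112 = 448)
(h*(-143) + t(-4)) + N(-107, 531) = (448*(-143) - 15) - 396 = (-64064 - 15) - 396 = -64079 - 396 = -64475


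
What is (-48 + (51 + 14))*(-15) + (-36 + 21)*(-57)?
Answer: 600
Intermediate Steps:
(-48 + (51 + 14))*(-15) + (-36 + 21)*(-57) = (-48 + 65)*(-15) - 15*(-57) = 17*(-15) + 855 = -255 + 855 = 600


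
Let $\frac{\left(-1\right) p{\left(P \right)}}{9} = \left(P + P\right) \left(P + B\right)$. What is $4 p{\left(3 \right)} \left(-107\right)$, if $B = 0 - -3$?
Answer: $138672$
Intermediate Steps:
$B = 3$ ($B = 0 + 3 = 3$)
$p{\left(P \right)} = - 18 P \left(3 + P\right)$ ($p{\left(P \right)} = - 9 \left(P + P\right) \left(P + 3\right) = - 9 \cdot 2 P \left(3 + P\right) = - 18 P \left(3 + P\right)$)
$4 p{\left(3 \right)} \left(-107\right) = 4 \left(\left(-18\right) 3 \left(3 + 3\right)\right) \left(-107\right) = 4 \left(\left(-18\right) 3 \cdot 6\right) \left(-107\right) = 4 \left(-324\right) \left(-107\right) = \left(-1296\right) \left(-107\right) = 138672$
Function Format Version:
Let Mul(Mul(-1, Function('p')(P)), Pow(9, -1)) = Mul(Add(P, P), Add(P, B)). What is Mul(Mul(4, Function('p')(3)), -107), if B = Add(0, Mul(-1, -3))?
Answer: 138672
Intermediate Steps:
B = 3 (B = Add(0, 3) = 3)
Function('p')(P) = Mul(-18, P, Add(3, P)) (Function('p')(P) = Mul(-9, Mul(Add(P, P), Add(P, 3))) = Mul(-9, Mul(Mul(2, P), Add(3, P))) = Mul(-9, Mul(2, P, Add(3, P))) = Mul(-18, P, Add(3, P)))
Mul(Mul(4, Function('p')(3)), -107) = Mul(Mul(4, Mul(-18, 3, Add(3, 3))), -107) = Mul(Mul(4, Mul(-18, 3, 6)), -107) = Mul(Mul(4, -324), -107) = Mul(-1296, -107) = 138672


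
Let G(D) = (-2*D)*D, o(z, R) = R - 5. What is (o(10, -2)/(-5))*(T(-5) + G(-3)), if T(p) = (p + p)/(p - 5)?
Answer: -119/5 ≈ -23.800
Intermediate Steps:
o(z, R) = -5 + R
T(p) = 2*p/(-5 + p) (T(p) = (2*p)/(-5 + p) = 2*p/(-5 + p))
G(D) = -2*D**2
(o(10, -2)/(-5))*(T(-5) + G(-3)) = ((-5 - 2)/(-5))*(2*(-5)/(-5 - 5) - 2*(-3)**2) = (-7*(-1/5))*(2*(-5)/(-10) - 2*9) = 7*(2*(-5)*(-1/10) - 18)/5 = 7*(1 - 18)/5 = (7/5)*(-17) = -119/5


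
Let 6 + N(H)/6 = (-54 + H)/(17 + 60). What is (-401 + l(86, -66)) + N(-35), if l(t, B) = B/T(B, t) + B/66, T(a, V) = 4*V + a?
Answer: -4764681/10703 ≈ -445.17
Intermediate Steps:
T(a, V) = a + 4*V
N(H) = -3096/77 + 6*H/77 (N(H) = -36 + 6*((-54 + H)/(17 + 60)) = -36 + 6*((-54 + H)/77) = -36 + 6*((-54 + H)*(1/77)) = -36 + 6*(-54/77 + H/77) = -36 + (-324/77 + 6*H/77) = -3096/77 + 6*H/77)
l(t, B) = B/66 + B/(B + 4*t) (l(t, B) = B/(B + 4*t) + B/66 = B/66 + B/(B + 4*t))
(-401 + l(86, -66)) + N(-35) = (-401 + (1/66)*(-66)*(66 - 66 + 4*86)/(-66 + 4*86)) + (-3096/77 + (6/77)*(-35)) = (-401 + (1/66)*(-66)*(66 - 66 + 344)/(-66 + 344)) + (-3096/77 - 30/11) = (-401 + (1/66)*(-66)*344/278) - 3306/77 = (-401 + (1/66)*(-66)*(1/278)*344) - 3306/77 = (-401 - 172/139) - 3306/77 = -55911/139 - 3306/77 = -4764681/10703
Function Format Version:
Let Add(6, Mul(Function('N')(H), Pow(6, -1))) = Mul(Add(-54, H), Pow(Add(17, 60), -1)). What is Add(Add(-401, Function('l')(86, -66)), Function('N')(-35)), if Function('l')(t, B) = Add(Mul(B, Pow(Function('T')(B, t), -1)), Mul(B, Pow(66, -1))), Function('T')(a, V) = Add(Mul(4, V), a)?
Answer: Rational(-4764681, 10703) ≈ -445.17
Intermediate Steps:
Function('T')(a, V) = Add(a, Mul(4, V))
Function('N')(H) = Add(Rational(-3096, 77), Mul(Rational(6, 77), H)) (Function('N')(H) = Add(-36, Mul(6, Mul(Add(-54, H), Pow(Add(17, 60), -1)))) = Add(-36, Mul(6, Mul(Add(-54, H), Pow(77, -1)))) = Add(-36, Mul(6, Mul(Add(-54, H), Rational(1, 77)))) = Add(-36, Mul(6, Add(Rational(-54, 77), Mul(Rational(1, 77), H)))) = Add(-36, Add(Rational(-324, 77), Mul(Rational(6, 77), H))) = Add(Rational(-3096, 77), Mul(Rational(6, 77), H)))
Function('l')(t, B) = Add(Mul(Rational(1, 66), B), Mul(B, Pow(Add(B, Mul(4, t)), -1))) (Function('l')(t, B) = Add(Mul(B, Pow(Add(B, Mul(4, t)), -1)), Mul(B, Pow(66, -1))) = Add(Mul(B, Pow(Add(B, Mul(4, t)), -1)), Mul(B, Rational(1, 66))) = Add(Mul(B, Pow(Add(B, Mul(4, t)), -1)), Mul(Rational(1, 66), B)) = Add(Mul(Rational(1, 66), B), Mul(B, Pow(Add(B, Mul(4, t)), -1))))
Add(Add(-401, Function('l')(86, -66)), Function('N')(-35)) = Add(Add(-401, Mul(Rational(1, 66), -66, Pow(Add(-66, Mul(4, 86)), -1), Add(66, -66, Mul(4, 86)))), Add(Rational(-3096, 77), Mul(Rational(6, 77), -35))) = Add(Add(-401, Mul(Rational(1, 66), -66, Pow(Add(-66, 344), -1), Add(66, -66, 344))), Add(Rational(-3096, 77), Rational(-30, 11))) = Add(Add(-401, Mul(Rational(1, 66), -66, Pow(278, -1), 344)), Rational(-3306, 77)) = Add(Add(-401, Mul(Rational(1, 66), -66, Rational(1, 278), 344)), Rational(-3306, 77)) = Add(Add(-401, Rational(-172, 139)), Rational(-3306, 77)) = Add(Rational(-55911, 139), Rational(-3306, 77)) = Rational(-4764681, 10703)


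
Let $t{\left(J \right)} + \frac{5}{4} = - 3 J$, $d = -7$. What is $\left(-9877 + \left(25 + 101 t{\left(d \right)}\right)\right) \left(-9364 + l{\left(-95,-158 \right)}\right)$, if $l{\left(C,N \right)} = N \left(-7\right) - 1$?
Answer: $\frac{259572111}{4} \approx 6.4893 \cdot 10^{7}$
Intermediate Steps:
$l{\left(C,N \right)} = -1 - 7 N$ ($l{\left(C,N \right)} = - 7 N - 1 = -1 - 7 N$)
$t{\left(J \right)} = - \frac{5}{4} - 3 J$
$\left(-9877 + \left(25 + 101 t{\left(d \right)}\right)\right) \left(-9364 + l{\left(-95,-158 \right)}\right) = \left(-9877 + \left(25 + 101 \left(- \frac{5}{4} - -21\right)\right)\right) \left(-9364 - -1105\right) = \left(-9877 + \left(25 + 101 \left(- \frac{5}{4} + 21\right)\right)\right) \left(-9364 + \left(-1 + 1106\right)\right) = \left(-9877 + \left(25 + 101 \cdot \frac{79}{4}\right)\right) \left(-9364 + 1105\right) = \left(-9877 + \left(25 + \frac{7979}{4}\right)\right) \left(-8259\right) = \left(-9877 + \frac{8079}{4}\right) \left(-8259\right) = \left(- \frac{31429}{4}\right) \left(-8259\right) = \frac{259572111}{4}$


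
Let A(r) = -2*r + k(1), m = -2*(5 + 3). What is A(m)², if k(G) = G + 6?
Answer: 1521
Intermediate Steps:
k(G) = 6 + G
m = -16 (m = -2*8 = -16)
A(r) = 7 - 2*r (A(r) = -2*r + (6 + 1) = -2*r + 7 = 7 - 2*r)
A(m)² = (7 - 2*(-16))² = (7 + 32)² = 39² = 1521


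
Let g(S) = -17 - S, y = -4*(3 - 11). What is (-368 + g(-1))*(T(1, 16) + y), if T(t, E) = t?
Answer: -12672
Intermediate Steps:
y = 32 (y = -4*(-8) = 32)
(-368 + g(-1))*(T(1, 16) + y) = (-368 + (-17 - 1*(-1)))*(1 + 32) = (-368 + (-17 + 1))*33 = (-368 - 16)*33 = -384*33 = -12672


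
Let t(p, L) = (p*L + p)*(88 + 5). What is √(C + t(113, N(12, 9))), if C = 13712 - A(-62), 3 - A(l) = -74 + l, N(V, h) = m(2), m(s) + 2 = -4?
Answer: 2*I*√9743 ≈ 197.41*I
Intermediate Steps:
m(s) = -6 (m(s) = -2 - 4 = -6)
N(V, h) = -6
A(l) = 77 - l (A(l) = 3 - (-74 + l) = 3 + (74 - l) = 77 - l)
t(p, L) = 93*p + 93*L*p (t(p, L) = (L*p + p)*93 = (p + L*p)*93 = 93*p + 93*L*p)
C = 13573 (C = 13712 - (77 - 1*(-62)) = 13712 - (77 + 62) = 13712 - 1*139 = 13712 - 139 = 13573)
√(C + t(113, N(12, 9))) = √(13573 + 93*113*(1 - 6)) = √(13573 + 93*113*(-5)) = √(13573 - 52545) = √(-38972) = 2*I*√9743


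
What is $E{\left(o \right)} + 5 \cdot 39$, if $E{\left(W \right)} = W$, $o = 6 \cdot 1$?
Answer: $201$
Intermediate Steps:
$o = 6$
$E{\left(o \right)} + 5 \cdot 39 = 6 + 5 \cdot 39 = 6 + 195 = 201$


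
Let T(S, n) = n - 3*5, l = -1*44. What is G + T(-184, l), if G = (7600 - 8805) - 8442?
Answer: -9706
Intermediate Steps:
G = -9647 (G = -1205 - 8442 = -9647)
l = -44
T(S, n) = -15 + n (T(S, n) = n - 15 = -15 + n)
G + T(-184, l) = -9647 + (-15 - 44) = -9647 - 59 = -9706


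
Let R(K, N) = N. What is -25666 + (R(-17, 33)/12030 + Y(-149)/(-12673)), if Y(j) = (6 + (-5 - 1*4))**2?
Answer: -1304313420867/50818730 ≈ -25666.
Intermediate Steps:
Y(j) = 9 (Y(j) = (6 + (-5 - 4))**2 = (6 - 9)**2 = (-3)**2 = 9)
-25666 + (R(-17, 33)/12030 + Y(-149)/(-12673)) = -25666 + (33/12030 + 9/(-12673)) = -25666 + (33*(1/12030) + 9*(-1/12673)) = -25666 + (11/4010 - 9/12673) = -25666 + 103313/50818730 = -1304313420867/50818730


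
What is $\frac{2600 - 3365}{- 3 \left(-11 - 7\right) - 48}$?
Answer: $- \frac{255}{2} \approx -127.5$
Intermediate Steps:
$\frac{2600 - 3365}{- 3 \left(-11 - 7\right) - 48} = - \frac{765}{\left(-3\right) \left(-18\right) - 48} = - \frac{765}{54 - 48} = - \frac{765}{6} = \left(-765\right) \frac{1}{6} = - \frac{255}{2}$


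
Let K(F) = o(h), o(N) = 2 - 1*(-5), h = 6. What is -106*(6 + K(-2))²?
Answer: -17914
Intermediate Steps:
o(N) = 7 (o(N) = 2 + 5 = 7)
K(F) = 7
-106*(6 + K(-2))² = -106*(6 + 7)² = -106*13² = -106*169 = -17914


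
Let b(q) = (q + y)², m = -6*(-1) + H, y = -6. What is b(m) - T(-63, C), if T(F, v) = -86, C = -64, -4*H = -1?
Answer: 1377/16 ≈ 86.063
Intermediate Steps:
H = ¼ (H = -¼*(-1) = ¼ ≈ 0.25000)
m = 25/4 (m = -6*(-1) + ¼ = 6 + ¼ = 25/4 ≈ 6.2500)
b(q) = (-6 + q)² (b(q) = (q - 6)² = (-6 + q)²)
b(m) - T(-63, C) = (-6 + 25/4)² - 1*(-86) = (¼)² + 86 = 1/16 + 86 = 1377/16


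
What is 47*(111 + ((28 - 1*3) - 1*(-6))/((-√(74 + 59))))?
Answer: 5217 - 1457*√133/133 ≈ 5090.7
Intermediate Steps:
47*(111 + ((28 - 1*3) - 1*(-6))/((-√(74 + 59)))) = 47*(111 + ((28 - 3) + 6)/((-√133))) = 47*(111 + (25 + 6)*(-√133/133)) = 47*(111 + 31*(-√133/133)) = 47*(111 - 31*√133/133) = 5217 - 1457*√133/133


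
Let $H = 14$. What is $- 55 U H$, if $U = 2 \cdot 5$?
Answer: $-7700$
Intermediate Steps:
$U = 10$
$- 55 U H = \left(-55\right) 10 \cdot 14 = \left(-550\right) 14 = -7700$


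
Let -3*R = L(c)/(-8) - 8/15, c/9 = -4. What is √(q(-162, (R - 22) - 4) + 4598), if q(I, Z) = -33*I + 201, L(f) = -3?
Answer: √10145 ≈ 100.72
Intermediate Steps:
c = -36 (c = 9*(-4) = -36)
R = 19/360 (R = -(-3/(-8) - 8/15)/3 = -(-3*(-⅛) - 8*1/15)/3 = -(3/8 - 8/15)/3 = -⅓*(-19/120) = 19/360 ≈ 0.052778)
q(I, Z) = 201 - 33*I
√(q(-162, (R - 22) - 4) + 4598) = √((201 - 33*(-162)) + 4598) = √((201 + 5346) + 4598) = √(5547 + 4598) = √10145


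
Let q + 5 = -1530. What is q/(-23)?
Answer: 1535/23 ≈ 66.739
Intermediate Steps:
q = -1535 (q = -5 - 1530 = -1535)
q/(-23) = -1535/(-23) = -1535*(-1/23) = 1535/23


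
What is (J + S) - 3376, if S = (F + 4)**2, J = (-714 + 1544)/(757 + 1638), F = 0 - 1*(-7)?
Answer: -1558979/479 ≈ -3254.7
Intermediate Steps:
F = 7 (F = 0 + 7 = 7)
J = 166/479 (J = 830/2395 = 830*(1/2395) = 166/479 ≈ 0.34656)
S = 121 (S = (7 + 4)**2 = 11**2 = 121)
(J + S) - 3376 = (166/479 + 121) - 3376 = 58125/479 - 3376 = -1558979/479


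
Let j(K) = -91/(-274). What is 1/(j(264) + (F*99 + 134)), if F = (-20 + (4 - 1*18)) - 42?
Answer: -274/2024769 ≈ -0.00013532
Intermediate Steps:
F = -76 (F = (-20 + (4 - 18)) - 42 = (-20 - 14) - 42 = -34 - 42 = -76)
j(K) = 91/274 (j(K) = -91*(-1/274) = 91/274)
1/(j(264) + (F*99 + 134)) = 1/(91/274 + (-76*99 + 134)) = 1/(91/274 + (-7524 + 134)) = 1/(91/274 - 7390) = 1/(-2024769/274) = -274/2024769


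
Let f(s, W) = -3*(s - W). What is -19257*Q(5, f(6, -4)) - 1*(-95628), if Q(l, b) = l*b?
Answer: 2984178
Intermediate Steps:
f(s, W) = -3*s + 3*W
Q(l, b) = b*l
-19257*Q(5, f(6, -4)) - 1*(-95628) = -19257*(-3*6 + 3*(-4))*5 - 1*(-95628) = -19257*(-18 - 12)*5 + 95628 = -(-577710)*5 + 95628 = -19257*(-150) + 95628 = 2888550 + 95628 = 2984178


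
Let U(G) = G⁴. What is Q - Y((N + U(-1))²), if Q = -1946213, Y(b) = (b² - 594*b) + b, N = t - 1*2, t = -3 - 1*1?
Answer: -1932013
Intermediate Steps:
t = -4 (t = -3 - 1 = -4)
N = -6 (N = -4 - 1*2 = -4 - 2 = -6)
Y(b) = b² - 593*b
Q - Y((N + U(-1))²) = -1946213 - (-6 + (-1)⁴)²*(-593 + (-6 + (-1)⁴)²) = -1946213 - (-6 + 1)²*(-593 + (-6 + 1)²) = -1946213 - (-5)²*(-593 + (-5)²) = -1946213 - 25*(-593 + 25) = -1946213 - 25*(-568) = -1946213 - 1*(-14200) = -1946213 + 14200 = -1932013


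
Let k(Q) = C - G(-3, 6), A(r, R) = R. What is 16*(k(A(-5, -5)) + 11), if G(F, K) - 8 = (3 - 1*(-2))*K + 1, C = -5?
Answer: -528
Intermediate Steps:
G(F, K) = 9 + 5*K (G(F, K) = 8 + ((3 - 1*(-2))*K + 1) = 8 + ((3 + 2)*K + 1) = 8 + (5*K + 1) = 8 + (1 + 5*K) = 9 + 5*K)
k(Q) = -44 (k(Q) = -5 - (9 + 5*6) = -5 - (9 + 30) = -5 - 1*39 = -5 - 39 = -44)
16*(k(A(-5, -5)) + 11) = 16*(-44 + 11) = 16*(-33) = -528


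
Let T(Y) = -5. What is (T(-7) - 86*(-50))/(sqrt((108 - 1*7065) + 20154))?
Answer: 4295*sqrt(13197)/13197 ≈ 37.387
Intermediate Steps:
(T(-7) - 86*(-50))/(sqrt((108 - 1*7065) + 20154)) = (-5 - 86*(-50))/(sqrt((108 - 1*7065) + 20154)) = (-5 + 4300)/(sqrt((108 - 7065) + 20154)) = 4295/(sqrt(-6957 + 20154)) = 4295/(sqrt(13197)) = 4295*(sqrt(13197)/13197) = 4295*sqrt(13197)/13197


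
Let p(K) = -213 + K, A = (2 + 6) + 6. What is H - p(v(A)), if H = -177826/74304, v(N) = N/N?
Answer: 7787311/37152 ≈ 209.61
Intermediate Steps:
A = 14 (A = 8 + 6 = 14)
v(N) = 1
H = -88913/37152 (H = -177826*1/74304 = -88913/37152 ≈ -2.3932)
H - p(v(A)) = -88913/37152 - (-213 + 1) = -88913/37152 - 1*(-212) = -88913/37152 + 212 = 7787311/37152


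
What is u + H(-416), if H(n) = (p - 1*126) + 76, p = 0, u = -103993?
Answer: -104043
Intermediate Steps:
H(n) = -50 (H(n) = (0 - 1*126) + 76 = (0 - 126) + 76 = -126 + 76 = -50)
u + H(-416) = -103993 - 50 = -104043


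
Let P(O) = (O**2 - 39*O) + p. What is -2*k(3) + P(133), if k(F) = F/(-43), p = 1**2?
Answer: 537635/43 ≈ 12503.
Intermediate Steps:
p = 1
k(F) = -F/43 (k(F) = F*(-1/43) = -F/43)
P(O) = 1 + O**2 - 39*O (P(O) = (O**2 - 39*O) + 1 = 1 + O**2 - 39*O)
-2*k(3) + P(133) = -(-2)*3/43 + (1 + 133**2 - 39*133) = -2*(-3/43) + (1 + 17689 - 5187) = 6/43 + 12503 = 537635/43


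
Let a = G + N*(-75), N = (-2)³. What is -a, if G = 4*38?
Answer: -752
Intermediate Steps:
N = -8
G = 152
a = 752 (a = 152 - 8*(-75) = 152 + 600 = 752)
-a = -1*752 = -752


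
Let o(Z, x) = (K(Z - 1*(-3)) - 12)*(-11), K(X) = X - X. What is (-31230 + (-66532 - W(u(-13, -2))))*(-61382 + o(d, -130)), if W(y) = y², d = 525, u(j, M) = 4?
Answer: 5988902500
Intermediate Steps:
K(X) = 0
o(Z, x) = 132 (o(Z, x) = (0 - 12)*(-11) = -12*(-11) = 132)
(-31230 + (-66532 - W(u(-13, -2))))*(-61382 + o(d, -130)) = (-31230 + (-66532 - 1*4²))*(-61382 + 132) = (-31230 + (-66532 - 1*16))*(-61250) = (-31230 + (-66532 - 16))*(-61250) = (-31230 - 66548)*(-61250) = -97778*(-61250) = 5988902500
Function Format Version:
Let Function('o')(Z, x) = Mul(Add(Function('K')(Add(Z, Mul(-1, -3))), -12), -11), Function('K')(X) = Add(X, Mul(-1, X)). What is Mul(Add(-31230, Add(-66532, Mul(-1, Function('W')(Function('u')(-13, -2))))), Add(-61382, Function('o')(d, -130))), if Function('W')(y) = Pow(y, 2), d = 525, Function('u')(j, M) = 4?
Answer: 5988902500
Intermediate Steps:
Function('K')(X) = 0
Function('o')(Z, x) = 132 (Function('o')(Z, x) = Mul(Add(0, -12), -11) = Mul(-12, -11) = 132)
Mul(Add(-31230, Add(-66532, Mul(-1, Function('W')(Function('u')(-13, -2))))), Add(-61382, Function('o')(d, -130))) = Mul(Add(-31230, Add(-66532, Mul(-1, Pow(4, 2)))), Add(-61382, 132)) = Mul(Add(-31230, Add(-66532, Mul(-1, 16))), -61250) = Mul(Add(-31230, Add(-66532, -16)), -61250) = Mul(Add(-31230, -66548), -61250) = Mul(-97778, -61250) = 5988902500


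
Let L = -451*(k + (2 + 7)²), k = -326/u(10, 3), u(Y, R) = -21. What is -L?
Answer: 914177/21 ≈ 43532.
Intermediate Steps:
k = 326/21 (k = -326/(-21) = -326*(-1/21) = 326/21 ≈ 15.524)
L = -914177/21 (L = -451*(326/21 + (2 + 7)²) = -451*(326/21 + 9²) = -451*(326/21 + 81) = -451*2027/21 = -914177/21 ≈ -43532.)
-L = -1*(-914177/21) = 914177/21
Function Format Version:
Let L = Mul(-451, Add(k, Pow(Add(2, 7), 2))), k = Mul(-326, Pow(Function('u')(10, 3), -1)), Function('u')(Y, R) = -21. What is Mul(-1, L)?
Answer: Rational(914177, 21) ≈ 43532.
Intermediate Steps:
k = Rational(326, 21) (k = Mul(-326, Pow(-21, -1)) = Mul(-326, Rational(-1, 21)) = Rational(326, 21) ≈ 15.524)
L = Rational(-914177, 21) (L = Mul(-451, Add(Rational(326, 21), Pow(Add(2, 7), 2))) = Mul(-451, Add(Rational(326, 21), Pow(9, 2))) = Mul(-451, Add(Rational(326, 21), 81)) = Mul(-451, Rational(2027, 21)) = Rational(-914177, 21) ≈ -43532.)
Mul(-1, L) = Mul(-1, Rational(-914177, 21)) = Rational(914177, 21)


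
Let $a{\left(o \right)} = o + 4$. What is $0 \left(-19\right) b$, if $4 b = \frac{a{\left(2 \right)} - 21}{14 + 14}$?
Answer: $0$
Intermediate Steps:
$a{\left(o \right)} = 4 + o$
$b = - \frac{15}{112}$ ($b = \frac{\left(\left(4 + 2\right) - 21\right) \frac{1}{14 + 14}}{4} = \frac{\left(6 - 21\right) \frac{1}{28}}{4} = \frac{\left(-15\right) \frac{1}{28}}{4} = \frac{1}{4} \left(- \frac{15}{28}\right) = - \frac{15}{112} \approx -0.13393$)
$0 \left(-19\right) b = 0 \left(-19\right) \left(- \frac{15}{112}\right) = 0 \left(- \frac{15}{112}\right) = 0$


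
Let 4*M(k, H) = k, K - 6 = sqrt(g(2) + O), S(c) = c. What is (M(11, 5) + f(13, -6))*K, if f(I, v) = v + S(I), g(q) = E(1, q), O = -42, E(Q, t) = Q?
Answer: 117/2 + 39*I*sqrt(41)/4 ≈ 58.5 + 62.43*I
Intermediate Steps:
g(q) = 1
f(I, v) = I + v (f(I, v) = v + I = I + v)
K = 6 + I*sqrt(41) (K = 6 + sqrt(1 - 42) = 6 + sqrt(-41) = 6 + I*sqrt(41) ≈ 6.0 + 6.4031*I)
M(k, H) = k/4
(M(11, 5) + f(13, -6))*K = ((1/4)*11 + (13 - 6))*(6 + I*sqrt(41)) = (11/4 + 7)*(6 + I*sqrt(41)) = 39*(6 + I*sqrt(41))/4 = 117/2 + 39*I*sqrt(41)/4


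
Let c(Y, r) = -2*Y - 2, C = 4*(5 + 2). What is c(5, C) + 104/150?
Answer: -848/75 ≈ -11.307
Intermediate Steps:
C = 28 (C = 4*7 = 28)
c(Y, r) = -2 - 2*Y
c(5, C) + 104/150 = (-2 - 2*5) + 104/150 = (-2 - 10) + (1/150)*104 = -12 + 52/75 = -848/75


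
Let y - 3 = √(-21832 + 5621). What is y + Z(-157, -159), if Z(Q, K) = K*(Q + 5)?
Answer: 24171 + I*√16211 ≈ 24171.0 + 127.32*I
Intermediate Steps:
Z(Q, K) = K*(5 + Q)
y = 3 + I*√16211 (y = 3 + √(-21832 + 5621) = 3 + √(-16211) = 3 + I*√16211 ≈ 3.0 + 127.32*I)
y + Z(-157, -159) = (3 + I*√16211) - 159*(5 - 157) = (3 + I*√16211) - 159*(-152) = (3 + I*√16211) + 24168 = 24171 + I*√16211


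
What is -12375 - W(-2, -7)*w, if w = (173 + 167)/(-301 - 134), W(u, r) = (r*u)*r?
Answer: -1083289/87 ≈ -12452.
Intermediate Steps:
W(u, r) = u*r²
w = -68/87 (w = 340/(-435) = 340*(-1/435) = -68/87 ≈ -0.78161)
-12375 - W(-2, -7)*w = -12375 - (-2*(-7)²)*(-68)/87 = -12375 - (-2*49)*(-68)/87 = -12375 - (-98)*(-68)/87 = -12375 - 1*6664/87 = -12375 - 6664/87 = -1083289/87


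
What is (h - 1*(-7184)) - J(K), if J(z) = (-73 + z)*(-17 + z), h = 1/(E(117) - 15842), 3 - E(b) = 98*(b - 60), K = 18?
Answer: 155095574/21425 ≈ 7239.0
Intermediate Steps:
E(b) = 5883 - 98*b (E(b) = 3 - 98*(b - 60) = 3 - 98*(-60 + b) = 3 - (-5880 + 98*b) = 3 + (5880 - 98*b) = 5883 - 98*b)
h = -1/21425 (h = 1/((5883 - 98*117) - 15842) = 1/((5883 - 11466) - 15842) = 1/(-5583 - 15842) = 1/(-21425) = -1/21425 ≈ -4.6674e-5)
(h - 1*(-7184)) - J(K) = (-1/21425 - 1*(-7184)) - (1241 + 18² - 90*18) = (-1/21425 + 7184) - (1241 + 324 - 1620) = 153917199/21425 - 1*(-55) = 153917199/21425 + 55 = 155095574/21425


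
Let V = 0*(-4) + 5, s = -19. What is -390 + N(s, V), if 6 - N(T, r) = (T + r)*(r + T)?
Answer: -580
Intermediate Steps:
V = 5 (V = 0 + 5 = 5)
N(T, r) = 6 - (T + r)**2 (N(T, r) = 6 - (T + r)*(r + T) = 6 - (T + r)*(T + r) = 6 - (T + r)**2)
-390 + N(s, V) = -390 + (6 - (-19 + 5)**2) = -390 + (6 - 1*(-14)**2) = -390 + (6 - 1*196) = -390 + (6 - 196) = -390 - 190 = -580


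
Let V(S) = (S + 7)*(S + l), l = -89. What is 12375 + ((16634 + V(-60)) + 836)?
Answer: 37742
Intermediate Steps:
V(S) = (-89 + S)*(7 + S) (V(S) = (S + 7)*(S - 89) = (7 + S)*(-89 + S) = (-89 + S)*(7 + S))
12375 + ((16634 + V(-60)) + 836) = 12375 + ((16634 + (-623 + (-60)**2 - 82*(-60))) + 836) = 12375 + ((16634 + (-623 + 3600 + 4920)) + 836) = 12375 + ((16634 + 7897) + 836) = 12375 + (24531 + 836) = 12375 + 25367 = 37742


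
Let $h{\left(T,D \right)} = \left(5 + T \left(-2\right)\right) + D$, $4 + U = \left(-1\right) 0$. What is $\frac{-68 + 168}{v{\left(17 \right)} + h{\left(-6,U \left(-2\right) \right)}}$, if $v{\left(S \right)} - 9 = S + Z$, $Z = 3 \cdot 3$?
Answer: $\frac{5}{3} \approx 1.6667$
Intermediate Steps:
$U = -4$ ($U = -4 - 0 = -4 + 0 = -4$)
$Z = 9$
$v{\left(S \right)} = 18 + S$ ($v{\left(S \right)} = 9 + \left(S + 9\right) = 9 + \left(9 + S\right) = 18 + S$)
$h{\left(T,D \right)} = 5 + D - 2 T$ ($h{\left(T,D \right)} = \left(5 - 2 T\right) + D = 5 + D - 2 T$)
$\frac{-68 + 168}{v{\left(17 \right)} + h{\left(-6,U \left(-2\right) \right)}} = \frac{-68 + 168}{\left(18 + 17\right) - -25} = \frac{100}{35 + \left(5 + 8 + 12\right)} = \frac{100}{35 + 25} = \frac{100}{60} = 100 \cdot \frac{1}{60} = \frac{5}{3}$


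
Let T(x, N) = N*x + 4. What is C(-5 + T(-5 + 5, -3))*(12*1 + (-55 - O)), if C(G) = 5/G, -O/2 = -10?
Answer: 315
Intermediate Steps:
O = 20 (O = -2*(-10) = 20)
T(x, N) = 4 + N*x
C(-5 + T(-5 + 5, -3))*(12*1 + (-55 - O)) = (5/(-5 + (4 - 3*(-5 + 5))))*(12*1 + (-55 - 1*20)) = (5/(-5 + (4 - 3*0)))*(12 + (-55 - 20)) = (5/(-5 + (4 + 0)))*(12 - 75) = (5/(-5 + 4))*(-63) = (5/(-1))*(-63) = (5*(-1))*(-63) = -5*(-63) = 315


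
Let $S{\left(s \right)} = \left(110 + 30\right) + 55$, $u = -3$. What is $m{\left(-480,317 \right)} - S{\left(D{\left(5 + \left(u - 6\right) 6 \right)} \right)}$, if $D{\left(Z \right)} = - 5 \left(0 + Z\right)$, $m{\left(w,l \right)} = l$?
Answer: $122$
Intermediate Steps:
$D{\left(Z \right)} = - 5 Z$
$S{\left(s \right)} = 195$ ($S{\left(s \right)} = 140 + 55 = 195$)
$m{\left(-480,317 \right)} - S{\left(D{\left(5 + \left(u - 6\right) 6 \right)} \right)} = 317 - 195 = 122$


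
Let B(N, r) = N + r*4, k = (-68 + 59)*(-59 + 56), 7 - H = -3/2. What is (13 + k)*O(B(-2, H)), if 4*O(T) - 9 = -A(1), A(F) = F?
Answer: 80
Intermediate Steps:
H = 17/2 (H = 7 - (-3)/2 = 7 - 1*(-3/2) = 7 + 3/2 = 17/2 ≈ 8.5000)
k = 27 (k = -9*(-3) = 27)
B(N, r) = N + 4*r
O(T) = 2 (O(T) = 9/4 + (-1*1)/4 = 9/4 + (¼)*(-1) = 9/4 - ¼ = 2)
(13 + k)*O(B(-2, H)) = (13 + 27)*2 = 40*2 = 80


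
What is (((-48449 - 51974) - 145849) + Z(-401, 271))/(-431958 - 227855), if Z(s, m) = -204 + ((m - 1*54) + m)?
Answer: 245988/659813 ≈ 0.37281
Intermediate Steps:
Z(s, m) = -258 + 2*m (Z(s, m) = -204 + ((m - 54) + m) = -204 + ((-54 + m) + m) = -204 + (-54 + 2*m) = -258 + 2*m)
(((-48449 - 51974) - 145849) + Z(-401, 271))/(-431958 - 227855) = (((-48449 - 51974) - 145849) + (-258 + 2*271))/(-431958 - 227855) = ((-100423 - 145849) + (-258 + 542))/(-659813) = (-246272 + 284)*(-1/659813) = -245988*(-1/659813) = 245988/659813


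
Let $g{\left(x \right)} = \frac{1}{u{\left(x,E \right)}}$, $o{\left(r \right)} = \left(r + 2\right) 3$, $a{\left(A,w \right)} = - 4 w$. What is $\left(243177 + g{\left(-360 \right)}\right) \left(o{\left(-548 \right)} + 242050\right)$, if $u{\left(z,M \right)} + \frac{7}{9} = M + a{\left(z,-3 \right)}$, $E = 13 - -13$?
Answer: $\frac{19584996253248}{335} \approx 5.8463 \cdot 10^{10}$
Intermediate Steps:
$E = 26$ ($E = 13 + 13 = 26$)
$u{\left(z,M \right)} = \frac{101}{9} + M$ ($u{\left(z,M \right)} = - \frac{7}{9} + \left(M - -12\right) = - \frac{7}{9} + \left(M + 12\right) = - \frac{7}{9} + \left(12 + M\right) = \frac{101}{9} + M$)
$o{\left(r \right)} = 6 + 3 r$ ($o{\left(r \right)} = \left(2 + r\right) 3 = 6 + 3 r$)
$g{\left(x \right)} = \frac{9}{335}$ ($g{\left(x \right)} = \frac{1}{\frac{101}{9} + 26} = \frac{1}{\frac{335}{9}} = \frac{9}{335}$)
$\left(243177 + g{\left(-360 \right)}\right) \left(o{\left(-548 \right)} + 242050\right) = \left(243177 + \frac{9}{335}\right) \left(\left(6 + 3 \left(-548\right)\right) + 242050\right) = \frac{81464304 \left(\left(6 - 1644\right) + 242050\right)}{335} = \frac{81464304 \left(-1638 + 242050\right)}{335} = \frac{81464304}{335} \cdot 240412 = \frac{19584996253248}{335}$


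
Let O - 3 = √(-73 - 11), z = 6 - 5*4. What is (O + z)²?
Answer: 37 - 44*I*√21 ≈ 37.0 - 201.63*I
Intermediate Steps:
z = -14 (z = 6 - 20 = -14)
O = 3 + 2*I*√21 (O = 3 + √(-73 - 11) = 3 + √(-84) = 3 + 2*I*√21 ≈ 3.0 + 9.1651*I)
(O + z)² = ((3 + 2*I*√21) - 14)² = (-11 + 2*I*√21)²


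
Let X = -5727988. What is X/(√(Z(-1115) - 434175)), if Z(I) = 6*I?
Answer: 5727988*I*√48985/146955 ≈ 8626.8*I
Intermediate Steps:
X/(√(Z(-1115) - 434175)) = -5727988/√(6*(-1115) - 434175) = -5727988/√(-6690 - 434175) = -5727988*(-I*√48985/146955) = -(-5727988)*I*√48985/146955 = 5727988*I*√48985/146955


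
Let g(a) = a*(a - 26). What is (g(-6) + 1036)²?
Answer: 1507984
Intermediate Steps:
g(a) = a*(-26 + a)
(g(-6) + 1036)² = (-6*(-26 - 6) + 1036)² = (-6*(-32) + 1036)² = (192 + 1036)² = 1228² = 1507984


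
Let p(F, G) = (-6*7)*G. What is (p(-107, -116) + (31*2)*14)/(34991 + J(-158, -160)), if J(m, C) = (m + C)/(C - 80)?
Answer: 229600/1399693 ≈ 0.16404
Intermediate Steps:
p(F, G) = -42*G
J(m, C) = (C + m)/(-80 + C)
(p(-107, -116) + (31*2)*14)/(34991 + J(-158, -160)) = (-42*(-116) + (31*2)*14)/(34991 + (-160 - 158)/(-80 - 160)) = (4872 + 62*14)/(34991 - 318/(-240)) = (4872 + 868)/(34991 - 1/240*(-318)) = 5740/(34991 + 53/40) = 5740/(1399693/40) = 5740*(40/1399693) = 229600/1399693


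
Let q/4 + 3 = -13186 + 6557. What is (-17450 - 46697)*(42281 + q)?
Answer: -1010507691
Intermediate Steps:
q = -26528 (q = -12 + 4*(-13186 + 6557) = -12 + 4*(-6629) = -12 - 26516 = -26528)
(-17450 - 46697)*(42281 + q) = (-17450 - 46697)*(42281 - 26528) = -64147*15753 = -1010507691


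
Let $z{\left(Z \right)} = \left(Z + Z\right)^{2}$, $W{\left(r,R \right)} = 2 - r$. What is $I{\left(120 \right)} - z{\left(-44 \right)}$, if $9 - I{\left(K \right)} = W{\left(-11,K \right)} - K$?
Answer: $-7628$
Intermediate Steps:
$I{\left(K \right)} = -4 + K$ ($I{\left(K \right)} = 9 - \left(\left(2 - -11\right) - K\right) = 9 - \left(\left(2 + 11\right) - K\right) = 9 - \left(13 - K\right) = 9 + \left(-13 + K\right) = -4 + K$)
$z{\left(Z \right)} = 4 Z^{2}$ ($z{\left(Z \right)} = \left(2 Z\right)^{2} = 4 Z^{2}$)
$I{\left(120 \right)} - z{\left(-44 \right)} = \left(-4 + 120\right) - 4 \left(-44\right)^{2} = 116 - 4 \cdot 1936 = 116 - 7744 = -7628$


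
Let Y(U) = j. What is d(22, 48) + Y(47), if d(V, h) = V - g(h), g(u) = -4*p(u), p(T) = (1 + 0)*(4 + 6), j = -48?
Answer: 14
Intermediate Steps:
p(T) = 10 (p(T) = 1*10 = 10)
Y(U) = -48
g(u) = -40 (g(u) = -4*10 = -40)
d(V, h) = 40 + V (d(V, h) = V - 1*(-40) = V + 40 = 40 + V)
d(22, 48) + Y(47) = (40 + 22) - 48 = 62 - 48 = 14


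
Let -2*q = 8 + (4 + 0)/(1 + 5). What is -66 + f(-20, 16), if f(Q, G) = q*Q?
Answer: 62/3 ≈ 20.667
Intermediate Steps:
q = -13/3 (q = -(8 + (4 + 0)/(1 + 5))/2 = -(8 + 4/6)/2 = -(8 + 4*(⅙))/2 = -(8 + ⅔)/2 = -½*26/3 = -13/3 ≈ -4.3333)
f(Q, G) = -13*Q/3
-66 + f(-20, 16) = -66 - 13/3*(-20) = -66 + 260/3 = 62/3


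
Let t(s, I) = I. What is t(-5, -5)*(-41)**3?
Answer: 344605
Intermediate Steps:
t(-5, -5)*(-41)**3 = -5*(-41)**3 = -5*(-68921) = 344605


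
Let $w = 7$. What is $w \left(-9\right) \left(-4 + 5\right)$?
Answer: $-63$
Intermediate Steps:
$w \left(-9\right) \left(-4 + 5\right) = 7 \left(-9\right) \left(-4 + 5\right) = \left(-63\right) 1 = -63$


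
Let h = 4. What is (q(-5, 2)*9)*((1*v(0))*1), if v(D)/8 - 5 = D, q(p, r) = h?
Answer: 1440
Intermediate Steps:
q(p, r) = 4
v(D) = 40 + 8*D
(q(-5, 2)*9)*((1*v(0))*1) = (4*9)*((1*(40 + 8*0))*1) = 36*((1*(40 + 0))*1) = 36*((1*40)*1) = 36*(40*1) = 36*40 = 1440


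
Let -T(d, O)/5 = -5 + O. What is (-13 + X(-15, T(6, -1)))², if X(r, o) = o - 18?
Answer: 1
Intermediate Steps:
T(d, O) = 25 - 5*O (T(d, O) = -5*(-5 + O) = 25 - 5*O)
X(r, o) = -18 + o
(-13 + X(-15, T(6, -1)))² = (-13 + (-18 + (25 - 5*(-1))))² = (-13 + (-18 + (25 + 5)))² = (-13 + (-18 + 30))² = (-13 + 12)² = (-1)² = 1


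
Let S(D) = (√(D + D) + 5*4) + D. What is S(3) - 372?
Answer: -349 + √6 ≈ -346.55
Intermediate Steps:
S(D) = 20 + D + √2*√D (S(D) = (√(2*D) + 20) + D = (√2*√D + 20) + D = (20 + √2*√D) + D = 20 + D + √2*√D)
S(3) - 372 = (20 + 3 + √2*√3) - 372 = (20 + 3 + √6) - 372 = (23 + √6) - 372 = -349 + √6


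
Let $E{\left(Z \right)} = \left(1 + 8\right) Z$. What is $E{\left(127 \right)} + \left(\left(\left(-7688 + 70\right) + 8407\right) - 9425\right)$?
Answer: $-7493$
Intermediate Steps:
$E{\left(Z \right)} = 9 Z$
$E{\left(127 \right)} + \left(\left(\left(-7688 + 70\right) + 8407\right) - 9425\right) = 9 \cdot 127 + \left(\left(\left(-7688 + 70\right) + 8407\right) - 9425\right) = 1143 + \left(\left(-7618 + 8407\right) - 9425\right) = 1143 + \left(789 - 9425\right) = 1143 - 8636 = -7493$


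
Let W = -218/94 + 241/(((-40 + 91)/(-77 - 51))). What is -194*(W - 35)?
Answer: 298626140/2397 ≈ 1.2458e+5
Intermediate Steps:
W = -1455415/2397 (W = -218*1/94 + 241/((51/(-128))) = -109/47 + 241/((51*(-1/128))) = -109/47 + 241/(-51/128) = -109/47 + 241*(-128/51) = -109/47 - 30848/51 = -1455415/2397 ≈ -607.18)
-194*(W - 35) = -194*(-1455415/2397 - 35) = -194*(-1539310/2397) = 298626140/2397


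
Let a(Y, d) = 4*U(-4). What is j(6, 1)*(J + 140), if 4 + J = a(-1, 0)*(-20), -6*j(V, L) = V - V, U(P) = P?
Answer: 0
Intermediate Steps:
j(V, L) = 0 (j(V, L) = -(V - V)/6 = -⅙*0 = 0)
a(Y, d) = -16 (a(Y, d) = 4*(-4) = -16)
J = 316 (J = -4 - 16*(-20) = -4 + 320 = 316)
j(6, 1)*(J + 140) = 0*(316 + 140) = 0*456 = 0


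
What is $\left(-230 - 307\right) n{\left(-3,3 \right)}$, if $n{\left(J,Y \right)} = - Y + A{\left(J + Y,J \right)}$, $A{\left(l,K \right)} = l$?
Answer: $1611$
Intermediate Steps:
$n{\left(J,Y \right)} = J$ ($n{\left(J,Y \right)} = - Y + \left(J + Y\right) = J$)
$\left(-230 - 307\right) n{\left(-3,3 \right)} = \left(-230 - 307\right) \left(-3\right) = \left(-537\right) \left(-3\right) = 1611$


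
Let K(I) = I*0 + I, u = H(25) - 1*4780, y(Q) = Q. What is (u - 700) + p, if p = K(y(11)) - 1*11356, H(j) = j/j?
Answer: -16824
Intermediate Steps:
H(j) = 1
u = -4779 (u = 1 - 1*4780 = 1 - 4780 = -4779)
K(I) = I (K(I) = 0 + I = I)
p = -11345 (p = 11 - 1*11356 = 11 - 11356 = -11345)
(u - 700) + p = (-4779 - 700) - 11345 = -5479 - 11345 = -16824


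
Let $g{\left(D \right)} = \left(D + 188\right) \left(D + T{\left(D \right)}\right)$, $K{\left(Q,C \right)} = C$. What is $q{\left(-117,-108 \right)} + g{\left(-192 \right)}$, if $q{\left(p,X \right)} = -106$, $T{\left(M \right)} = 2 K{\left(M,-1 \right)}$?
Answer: $670$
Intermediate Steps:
$T{\left(M \right)} = -2$ ($T{\left(M \right)} = 2 \left(-1\right) = -2$)
$g{\left(D \right)} = \left(-2 + D\right) \left(188 + D\right)$ ($g{\left(D \right)} = \left(D + 188\right) \left(D - 2\right) = \left(188 + D\right) \left(-2 + D\right) = \left(-2 + D\right) \left(188 + D\right)$)
$q{\left(-117,-108 \right)} + g{\left(-192 \right)} = -106 + \left(-376 + \left(-192\right)^{2} + 186 \left(-192\right)\right) = -106 - -776 = -106 + 776 = 670$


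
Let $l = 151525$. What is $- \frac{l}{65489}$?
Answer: $- \frac{151525}{65489} \approx -2.3137$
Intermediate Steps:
$- \frac{l}{65489} = - \frac{151525}{65489}$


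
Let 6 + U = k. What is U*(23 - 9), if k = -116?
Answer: -1708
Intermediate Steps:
U = -122 (U = -6 - 116 = -122)
U*(23 - 9) = -122*(23 - 9) = -122*14 = -1708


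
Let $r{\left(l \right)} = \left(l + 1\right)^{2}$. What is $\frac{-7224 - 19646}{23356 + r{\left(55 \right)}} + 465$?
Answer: $\frac{6145955}{13246} \approx 463.99$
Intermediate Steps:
$r{\left(l \right)} = \left(1 + l\right)^{2}$
$\frac{-7224 - 19646}{23356 + r{\left(55 \right)}} + 465 = \frac{-7224 - 19646}{23356 + \left(1 + 55\right)^{2}} + 465 = - \frac{26870}{23356 + 56^{2}} + 465 = - \frac{26870}{23356 + 3136} + 465 = - \frac{26870}{26492} + 465 = \left(-26870\right) \frac{1}{26492} + 465 = - \frac{13435}{13246} + 465 = \frac{6145955}{13246}$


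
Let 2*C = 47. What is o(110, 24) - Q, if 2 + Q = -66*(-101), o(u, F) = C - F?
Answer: -13329/2 ≈ -6664.5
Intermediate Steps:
C = 47/2 (C = (½)*47 = 47/2 ≈ 23.500)
o(u, F) = 47/2 - F
Q = 6664 (Q = -2 - 66*(-101) = -2 + 6666 = 6664)
o(110, 24) - Q = (47/2 - 1*24) - 1*6664 = (47/2 - 24) - 6664 = -½ - 6664 = -13329/2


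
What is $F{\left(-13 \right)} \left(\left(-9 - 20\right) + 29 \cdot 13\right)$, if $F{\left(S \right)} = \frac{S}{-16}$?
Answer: $\frac{1131}{4} \approx 282.75$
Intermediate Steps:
$F{\left(S \right)} = - \frac{S}{16}$ ($F{\left(S \right)} = S \left(- \frac{1}{16}\right) = - \frac{S}{16}$)
$F{\left(-13 \right)} \left(\left(-9 - 20\right) + 29 \cdot 13\right) = \left(- \frac{1}{16}\right) \left(-13\right) \left(\left(-9 - 20\right) + 29 \cdot 13\right) = \frac{13 \left(\left(-9 - 20\right) + 377\right)}{16} = \frac{13 \left(-29 + 377\right)}{16} = \frac{13}{16} \cdot 348 = \frac{1131}{4}$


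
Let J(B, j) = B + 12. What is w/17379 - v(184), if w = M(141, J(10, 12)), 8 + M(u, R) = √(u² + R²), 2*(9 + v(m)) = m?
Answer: -1442465/17379 + √20365/17379 ≈ -82.992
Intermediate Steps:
v(m) = -9 + m/2
J(B, j) = 12 + B
M(u, R) = -8 + √(R² + u²) (M(u, R) = -8 + √(u² + R²) = -8 + √(R² + u²))
w = -8 + √20365 (w = -8 + √((12 + 10)² + 141²) = -8 + √(22² + 19881) = -8 + √(484 + 19881) = -8 + √20365 ≈ 134.71)
w/17379 - v(184) = (-8 + √20365)/17379 - (-9 + (½)*184) = (-8 + √20365)*(1/17379) - (-9 + 92) = (-8/17379 + √20365/17379) - 1*83 = (-8/17379 + √20365/17379) - 83 = -1442465/17379 + √20365/17379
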